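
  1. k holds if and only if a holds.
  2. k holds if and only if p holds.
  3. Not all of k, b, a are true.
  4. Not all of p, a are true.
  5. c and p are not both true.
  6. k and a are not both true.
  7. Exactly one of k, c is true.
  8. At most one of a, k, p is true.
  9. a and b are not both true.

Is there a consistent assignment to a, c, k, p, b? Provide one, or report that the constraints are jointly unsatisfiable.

a=F; c=T; k=F; p=F; b=T

  (1) k=F, a=F — same ✓
  (2) k=F, p=F — same ✓
  (3) {k, b, a}: 1/3 true — not all ✓
  (4) {p, a}: 0/2 true — not all ✓
  (5) c=T, p=F — not both ✓
  (6) k=F, a=F — not both ✓
  (7) {k, c}: 1 true — exactly one ✓
  (8) {a, k, p}: 0 true — at most one ✓
  (9) a=F, b=T — not both ✓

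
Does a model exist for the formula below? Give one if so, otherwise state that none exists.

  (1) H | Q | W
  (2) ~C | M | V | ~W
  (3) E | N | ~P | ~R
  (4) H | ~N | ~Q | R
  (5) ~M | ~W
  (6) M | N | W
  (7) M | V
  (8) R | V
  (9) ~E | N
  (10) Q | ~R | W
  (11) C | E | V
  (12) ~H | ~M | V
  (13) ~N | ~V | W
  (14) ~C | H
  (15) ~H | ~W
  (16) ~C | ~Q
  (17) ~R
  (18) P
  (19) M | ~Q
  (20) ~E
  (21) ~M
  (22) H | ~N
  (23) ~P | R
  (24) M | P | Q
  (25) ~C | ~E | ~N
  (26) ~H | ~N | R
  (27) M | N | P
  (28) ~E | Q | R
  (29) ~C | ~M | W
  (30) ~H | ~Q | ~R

No satisfying assignment exists.

Case P = True:
  (~R) forces R = False.
  Clause (~P | R) is falsified — contradiction.
Case P = False:
  Clause (P) is falsified — contradiction.
Both cases fail, so the formula is unsatisfiable.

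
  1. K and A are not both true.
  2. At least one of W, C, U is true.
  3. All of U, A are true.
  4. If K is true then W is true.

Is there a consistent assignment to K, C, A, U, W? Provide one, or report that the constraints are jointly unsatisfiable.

K=F, C=T, A=T, U=T, W=F

  (1) K=F, A=T — not both ✓
  (2) {W, C, U}: 2 true — at least one ✓
  (3) {U, A}: all 2 true ✓
  (4) K=F ⇒ W: vacuous ✓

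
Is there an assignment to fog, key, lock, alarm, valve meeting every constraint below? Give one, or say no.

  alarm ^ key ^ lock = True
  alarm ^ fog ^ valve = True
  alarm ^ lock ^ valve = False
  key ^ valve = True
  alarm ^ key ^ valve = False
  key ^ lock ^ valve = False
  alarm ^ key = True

UNSATISFIABLE

Adding constraints 3, 6, 7 mod 2: every variable appears an even number of times on the left, so the left side is 0.
But the right sides sum to 1 (mod 2). 0 ≠ 1 — the system is inconsistent.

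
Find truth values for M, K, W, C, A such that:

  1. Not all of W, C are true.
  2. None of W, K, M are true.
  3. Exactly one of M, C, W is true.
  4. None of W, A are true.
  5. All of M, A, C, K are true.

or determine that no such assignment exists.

Case M = True:
  Constraint (2) is violated (M=T) — contradiction.
Case M = False:
  Constraint (5) is violated (M=F) — contradiction.
Both cases fail — unsatisfiable.

The formula is unsatisfiable.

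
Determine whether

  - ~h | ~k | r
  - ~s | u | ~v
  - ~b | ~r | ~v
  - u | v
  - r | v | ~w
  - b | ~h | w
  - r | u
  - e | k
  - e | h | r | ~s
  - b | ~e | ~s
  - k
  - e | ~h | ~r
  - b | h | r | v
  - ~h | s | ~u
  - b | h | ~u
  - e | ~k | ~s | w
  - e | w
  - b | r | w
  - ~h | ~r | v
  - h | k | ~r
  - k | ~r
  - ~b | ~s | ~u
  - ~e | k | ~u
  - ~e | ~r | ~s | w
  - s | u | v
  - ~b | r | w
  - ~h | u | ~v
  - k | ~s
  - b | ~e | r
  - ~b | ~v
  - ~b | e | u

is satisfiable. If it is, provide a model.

Unit clause (k) forces k = True.
Set r = True.
Set u = True.
Try s = True:
  (~b | ~s | ~u) forces b = False.
  (b | ~e | ~s) forces e = False.
  (e | ~h | ~r) forces h = False.
  clause (b | h | ~u) is falsified — backtrack.
So s = False.
  then (~h | s | ~u) forces h = False.
  then (b | h | ~u) forces b = True.
  then (~b | ~v) forces v = False.
Set w = True.
Set e = True.
All clauses satisfied.

k = True, r = True, u = True, s = False, v = False, h = False, w = True, b = True, e = True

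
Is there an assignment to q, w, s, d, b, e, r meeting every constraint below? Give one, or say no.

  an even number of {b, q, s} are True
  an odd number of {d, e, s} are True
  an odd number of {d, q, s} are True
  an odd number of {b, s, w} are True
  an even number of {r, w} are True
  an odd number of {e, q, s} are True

q = False, w = True, s = True, d = False, b = True, e = False, r = True

{b, q, s}: 2 true → even ✓
{d, e, s}: 1 true → odd ✓
{d, q, s}: 1 true → odd ✓
{b, s, w}: 3 true → odd ✓
{r, w}: 2 true → even ✓
{e, q, s}: 1 true → odd ✓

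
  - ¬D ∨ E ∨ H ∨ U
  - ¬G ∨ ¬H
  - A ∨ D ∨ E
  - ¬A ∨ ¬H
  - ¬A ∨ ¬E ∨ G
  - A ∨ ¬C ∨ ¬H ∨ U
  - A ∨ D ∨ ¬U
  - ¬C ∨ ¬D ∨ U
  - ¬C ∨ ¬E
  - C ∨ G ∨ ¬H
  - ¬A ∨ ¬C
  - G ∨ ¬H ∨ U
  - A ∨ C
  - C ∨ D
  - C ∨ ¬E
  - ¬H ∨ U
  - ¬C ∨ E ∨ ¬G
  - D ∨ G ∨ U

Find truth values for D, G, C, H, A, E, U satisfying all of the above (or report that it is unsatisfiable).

D: True, G: False, C: True, H: False, A: False, E: False, U: True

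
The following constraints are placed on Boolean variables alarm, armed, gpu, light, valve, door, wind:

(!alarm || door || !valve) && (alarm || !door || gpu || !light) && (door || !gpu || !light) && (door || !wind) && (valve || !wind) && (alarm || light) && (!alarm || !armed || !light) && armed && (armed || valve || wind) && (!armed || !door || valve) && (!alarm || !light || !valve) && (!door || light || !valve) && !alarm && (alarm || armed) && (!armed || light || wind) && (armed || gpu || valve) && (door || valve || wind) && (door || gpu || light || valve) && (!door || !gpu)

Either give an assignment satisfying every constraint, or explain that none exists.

alarm: False, armed: True, gpu: False, light: True, valve: True, door: False, wind: False

Unit clause (armed) forces armed = True.
Unit clause (!alarm) forces alarm = False.
In (alarm || light) only light is left, so light = True.
Try gpu = True:
  (door || !gpu || !light) forces door = True.
  clause (!door || !gpu) is falsified — backtrack.
So gpu = False.
  then (alarm || !door || gpu || !light) forces door = False.
  then (door || !wind) forces wind = False.
  then (door || valve || wind) forces valve = True.
All clauses satisfied.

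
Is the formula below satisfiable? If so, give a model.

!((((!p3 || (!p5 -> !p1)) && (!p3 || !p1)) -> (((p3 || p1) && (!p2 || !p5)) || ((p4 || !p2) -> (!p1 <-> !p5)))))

p1 = False, p2 = True, p3 = True, p4 = True, p5 = True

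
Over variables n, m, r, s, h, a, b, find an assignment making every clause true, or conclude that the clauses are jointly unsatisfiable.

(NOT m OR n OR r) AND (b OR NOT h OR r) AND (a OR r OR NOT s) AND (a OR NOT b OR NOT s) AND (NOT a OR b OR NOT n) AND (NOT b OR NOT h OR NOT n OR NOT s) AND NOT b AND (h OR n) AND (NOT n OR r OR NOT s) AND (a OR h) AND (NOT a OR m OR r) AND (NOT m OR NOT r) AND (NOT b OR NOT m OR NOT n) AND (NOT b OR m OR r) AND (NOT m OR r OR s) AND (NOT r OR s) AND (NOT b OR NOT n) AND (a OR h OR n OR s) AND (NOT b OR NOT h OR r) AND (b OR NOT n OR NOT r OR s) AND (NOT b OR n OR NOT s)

Unit clause (NOT b) forces b = False.
Set n = True.
  then (NOT a OR b OR NOT n) forces a = False.
  then (a OR h) forces h = True.
  then (b OR NOT h OR r) forces r = True.
  then (NOT m OR NOT r) forces m = False.
  then (NOT r OR s) forces s = True.
All clauses satisfied.

n = True; m = False; r = True; s = True; h = True; a = False; b = False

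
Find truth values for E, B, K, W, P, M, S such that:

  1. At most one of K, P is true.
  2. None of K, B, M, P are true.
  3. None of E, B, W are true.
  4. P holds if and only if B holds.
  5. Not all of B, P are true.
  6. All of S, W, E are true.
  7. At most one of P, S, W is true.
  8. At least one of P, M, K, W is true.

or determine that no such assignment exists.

Unsatisfiable — no assignment works.

Case E = True:
  Constraint (3) is violated (E=T) — contradiction.
Case E = False:
  Constraint (6) is violated (E=F) — contradiction.
Both cases fail — unsatisfiable.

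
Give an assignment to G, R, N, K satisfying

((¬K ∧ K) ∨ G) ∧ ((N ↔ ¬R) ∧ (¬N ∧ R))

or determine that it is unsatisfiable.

G = True, R = True, N = False, K = True

  (¬K ∧ K) ∨ G = True
    ¬K ∧ K = False
      ¬K = False
  (N ↔ ¬R) ∧ (¬N ∧ R) = True
    N ↔ ¬R = True
      ¬R = False
    ¬N ∧ R = True
      ¬N = True
Both conjuncts True, so the formula holds.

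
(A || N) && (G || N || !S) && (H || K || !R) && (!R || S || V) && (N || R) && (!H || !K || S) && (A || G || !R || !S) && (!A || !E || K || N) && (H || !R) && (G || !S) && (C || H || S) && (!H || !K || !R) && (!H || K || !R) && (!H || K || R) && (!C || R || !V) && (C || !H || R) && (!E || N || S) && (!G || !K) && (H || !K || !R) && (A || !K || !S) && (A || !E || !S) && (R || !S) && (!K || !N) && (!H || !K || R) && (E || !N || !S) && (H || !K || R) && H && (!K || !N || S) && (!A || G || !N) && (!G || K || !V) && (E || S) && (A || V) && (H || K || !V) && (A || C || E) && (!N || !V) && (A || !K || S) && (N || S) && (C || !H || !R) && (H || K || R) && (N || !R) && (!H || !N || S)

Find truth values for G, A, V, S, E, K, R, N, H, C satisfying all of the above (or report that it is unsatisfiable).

UNSATISFIABLE

Case K = True:
  (!G || !K) forces G = False.
  (G || !S) forces S = False.
  (!H || !K || S) forces H = False.
  Clause (H) is falsified — contradiction.
Case K = False:
  (H) forces H = True.
  (!H || K || !R) forces R = False.
  Clause (!H || K || R) is falsified — contradiction.
Both cases fail, so the formula is unsatisfiable.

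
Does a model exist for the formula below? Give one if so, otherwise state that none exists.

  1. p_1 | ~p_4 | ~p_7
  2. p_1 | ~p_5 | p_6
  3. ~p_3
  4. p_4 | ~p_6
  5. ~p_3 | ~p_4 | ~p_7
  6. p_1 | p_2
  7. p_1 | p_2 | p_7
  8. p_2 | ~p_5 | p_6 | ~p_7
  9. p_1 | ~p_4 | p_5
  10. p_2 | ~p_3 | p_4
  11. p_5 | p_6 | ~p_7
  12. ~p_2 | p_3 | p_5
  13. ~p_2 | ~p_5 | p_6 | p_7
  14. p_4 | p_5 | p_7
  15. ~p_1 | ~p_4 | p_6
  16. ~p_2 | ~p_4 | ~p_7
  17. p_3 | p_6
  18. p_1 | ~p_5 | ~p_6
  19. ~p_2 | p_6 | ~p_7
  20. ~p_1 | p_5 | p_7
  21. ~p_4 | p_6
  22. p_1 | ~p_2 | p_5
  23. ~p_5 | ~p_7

Unit clause (~p_3) forces p_3 = False.
In (p_3 | p_6) only p_6 is left, so p_6 = True.
In (p_4 | ~p_6) only p_4 is left, so p_4 = True.
Try p_1 = False:
  (p_1 | ~p_4 | ~p_7) forces p_7 = False.
  (p_1 | p_2) forces p_2 = True.
  (p_1 | ~p_4 | p_5) forces p_5 = True.
  clause (p_1 | ~p_5 | ~p_6) is falsified — backtrack.
So p_1 = True.
Set p_2 = True.
  then (~p_2 | p_3 | p_5) forces p_5 = True.
  then (~p_2 | ~p_4 | ~p_7) forces p_7 = False.
All clauses satisfied.

p_1 = True, p_2 = True, p_3 = False, p_4 = True, p_5 = True, p_6 = True, p_7 = False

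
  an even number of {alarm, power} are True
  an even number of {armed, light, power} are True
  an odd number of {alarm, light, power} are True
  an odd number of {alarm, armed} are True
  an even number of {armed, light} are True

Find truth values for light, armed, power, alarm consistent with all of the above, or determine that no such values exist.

light = True, armed = True, power = False, alarm = False

{alarm, power}: 0 true → even ✓
{armed, light, power}: 2 true → even ✓
{alarm, light, power}: 1 true → odd ✓
{alarm, armed}: 1 true → odd ✓
{armed, light}: 2 true → even ✓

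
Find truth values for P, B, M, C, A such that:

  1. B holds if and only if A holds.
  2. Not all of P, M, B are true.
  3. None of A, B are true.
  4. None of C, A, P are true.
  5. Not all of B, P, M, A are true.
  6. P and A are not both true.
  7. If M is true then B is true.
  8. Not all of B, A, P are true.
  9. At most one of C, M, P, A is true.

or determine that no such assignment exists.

P: False, B: False, M: False, C: False, A: False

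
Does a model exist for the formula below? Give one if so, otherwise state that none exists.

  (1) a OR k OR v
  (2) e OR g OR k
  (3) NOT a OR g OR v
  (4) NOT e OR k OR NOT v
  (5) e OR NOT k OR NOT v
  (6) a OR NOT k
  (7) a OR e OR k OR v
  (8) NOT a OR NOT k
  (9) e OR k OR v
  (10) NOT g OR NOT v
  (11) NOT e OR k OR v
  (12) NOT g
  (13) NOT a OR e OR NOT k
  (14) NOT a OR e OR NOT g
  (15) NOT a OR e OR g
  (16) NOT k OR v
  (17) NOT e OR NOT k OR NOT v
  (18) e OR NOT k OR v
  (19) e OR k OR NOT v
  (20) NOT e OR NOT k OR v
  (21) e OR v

Unsatisfiable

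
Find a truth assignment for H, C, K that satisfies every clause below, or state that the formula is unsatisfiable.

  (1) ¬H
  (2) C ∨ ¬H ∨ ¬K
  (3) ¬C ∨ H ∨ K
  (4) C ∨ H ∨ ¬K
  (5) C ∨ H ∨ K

Unit clause (¬H) forces H = False.
Set C = True.
  then (¬C ∨ H ∨ K) forces K = True.
Check each clause:
  (¬H): ¬H holds.
  (C ∨ ¬H ∨ ¬K): C holds.
  (¬C ∨ H ∨ K): K holds.
  (C ∨ H ∨ ¬K): C holds.
  (C ∨ H ∨ K): C holds.
All clauses satisfied.

H = False, C = True, K = True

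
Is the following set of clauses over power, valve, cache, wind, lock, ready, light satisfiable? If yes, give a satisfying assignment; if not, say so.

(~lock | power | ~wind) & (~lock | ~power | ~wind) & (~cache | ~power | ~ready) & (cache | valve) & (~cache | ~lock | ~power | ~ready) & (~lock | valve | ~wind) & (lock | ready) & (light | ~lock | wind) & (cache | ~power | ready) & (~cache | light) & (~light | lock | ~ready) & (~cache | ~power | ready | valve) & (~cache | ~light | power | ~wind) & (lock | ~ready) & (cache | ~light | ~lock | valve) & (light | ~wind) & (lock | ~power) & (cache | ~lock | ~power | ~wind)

Set power = False.
Set valve = False.
  then (cache | valve) forces cache = True.
  then (~cache | light) forces light = True.
  then (~cache | ~light | power | ~wind) forces wind = False.
Try lock = False:
  (lock | ready) forces ready = True.
  clause (~light | lock | ~ready) is falsified — backtrack.
So lock = True.
Set ready = True.
All clauses satisfied.

power: False; valve: False; cache: True; wind: False; lock: True; ready: True; light: True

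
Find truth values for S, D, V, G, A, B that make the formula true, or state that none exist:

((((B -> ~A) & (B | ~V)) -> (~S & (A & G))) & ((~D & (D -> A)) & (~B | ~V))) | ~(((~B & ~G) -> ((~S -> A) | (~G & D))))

S=T, D=F, V=T, G=T, A=F, B=F

  ((((B -> ~A) & (B | ~V)) -> (~S & (A & G))) & ((~D & (D -> A)) & (~B | ~V))) | ~(((~B & ~G) -> ((~S -> A) | (~G & D)))) = True
    (((B -> ~A) & (B | ~V)) -> (~S & (A & G))) & ((~D & (D -> A)) & (~B | ~V)) = True
      ((B -> ~A) & (B | ~V)) -> (~S & (A & G)) = True
        (B -> ~A) & (B | ~V) = False
          B -> ~A = True
            ~A = True
          B | ~V = False
            ~V = False
        ~S & (A & G) = False
          ~S = False
          A & G = False
      (~D & (D -> A)) & (~B | ~V) = True
        ~D & (D -> A) = True
          ~D = True
          D -> A = True
        ~B | ~V = True
          ~B = True
          ~V = False
    ~(((~B & ~G) -> ((~S -> A) | (~G & D)))) = False
      (~B & ~G) -> ((~S -> A) | (~G & D)) = True
        ~B & ~G = False
          ~B = True
          ~G = False
        (~S -> A) | (~G & D) = True
          ~S -> A = True
            ~S = False
          ~G & D = False
            ~G = False
The formula evaluates to True.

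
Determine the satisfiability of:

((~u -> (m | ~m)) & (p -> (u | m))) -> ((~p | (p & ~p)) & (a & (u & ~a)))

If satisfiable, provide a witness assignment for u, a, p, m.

u=F, a=T, p=T, m=F

  ((~u -> (m | ~m)) & (p -> (u | m))) -> ((~p | (p & ~p)) & (a & (u & ~a))) = True
    (~u -> (m | ~m)) & (p -> (u | m)) = False
      ~u -> (m | ~m) = True
        ~u = True
        m | ~m = True
          ~m = True
      p -> (u | m) = False
        u | m = False
    (~p | (p & ~p)) & (a & (u & ~a)) = False
      ~p | (p & ~p) = False
        ~p = False
        p & ~p = False
          ~p = False
      a & (u & ~a) = False
        u & ~a = False
          ~a = False
The formula evaluates to True.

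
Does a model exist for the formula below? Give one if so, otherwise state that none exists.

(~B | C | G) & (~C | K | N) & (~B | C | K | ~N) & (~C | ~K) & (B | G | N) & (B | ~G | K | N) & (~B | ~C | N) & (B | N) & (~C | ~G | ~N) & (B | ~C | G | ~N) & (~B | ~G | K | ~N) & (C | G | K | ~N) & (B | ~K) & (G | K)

Try C = True:
  (~C | ~K) forces K = False.
  (~C | K | N) forces N = True.
  (~C | ~G | ~N) forces G = False.
  clause (G | K) is falsified — backtrack.
So C = False.
Set N = True.
Set K = True.
  then (B | ~K) forces B = True.
  then (~B | C | G) forces G = True.
All clauses satisfied.

C = False, N = True, K = True, G = True, B = True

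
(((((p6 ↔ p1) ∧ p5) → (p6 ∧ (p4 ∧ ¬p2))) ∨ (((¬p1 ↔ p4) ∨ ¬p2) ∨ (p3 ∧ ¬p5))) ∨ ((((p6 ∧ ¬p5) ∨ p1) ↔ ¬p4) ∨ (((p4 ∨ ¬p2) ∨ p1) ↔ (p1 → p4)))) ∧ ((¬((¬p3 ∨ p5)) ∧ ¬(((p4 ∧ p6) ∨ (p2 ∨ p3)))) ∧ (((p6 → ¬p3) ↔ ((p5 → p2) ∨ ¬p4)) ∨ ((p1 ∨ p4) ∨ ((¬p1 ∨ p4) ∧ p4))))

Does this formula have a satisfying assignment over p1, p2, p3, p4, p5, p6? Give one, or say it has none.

UNSATISFIABLE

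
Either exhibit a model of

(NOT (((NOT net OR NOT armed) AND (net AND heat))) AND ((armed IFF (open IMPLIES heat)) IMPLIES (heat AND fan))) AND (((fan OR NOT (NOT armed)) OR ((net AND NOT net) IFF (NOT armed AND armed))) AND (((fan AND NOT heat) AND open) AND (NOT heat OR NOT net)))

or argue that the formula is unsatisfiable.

armed = True, fan = True, open = True, net = False, heat = False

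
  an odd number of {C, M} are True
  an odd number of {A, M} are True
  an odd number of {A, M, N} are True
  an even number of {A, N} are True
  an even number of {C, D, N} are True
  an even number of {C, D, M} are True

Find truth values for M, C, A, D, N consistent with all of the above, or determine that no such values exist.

Adding constraints 2, 4, 5, 6 mod 2: every variable appears an even number of times on the left, so the left side is 0.
But the right sides sum to 1 (mod 2). 0 ≠ 1 — the system is inconsistent.

UNSATISFIABLE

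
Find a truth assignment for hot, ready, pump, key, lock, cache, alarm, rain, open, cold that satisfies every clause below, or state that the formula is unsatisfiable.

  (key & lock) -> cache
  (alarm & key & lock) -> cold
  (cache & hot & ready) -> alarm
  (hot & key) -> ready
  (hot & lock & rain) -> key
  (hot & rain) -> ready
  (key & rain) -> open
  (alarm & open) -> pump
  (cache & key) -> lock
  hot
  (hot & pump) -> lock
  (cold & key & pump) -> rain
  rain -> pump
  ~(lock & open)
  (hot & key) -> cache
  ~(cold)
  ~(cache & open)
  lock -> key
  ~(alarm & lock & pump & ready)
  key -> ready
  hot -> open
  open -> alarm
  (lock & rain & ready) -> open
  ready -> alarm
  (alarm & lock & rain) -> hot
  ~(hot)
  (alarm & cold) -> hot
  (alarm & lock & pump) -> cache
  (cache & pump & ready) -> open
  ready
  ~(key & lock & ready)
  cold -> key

UNSATISFIABLE

Case hot = True:
  Clause (~hot) is falsified — contradiction.
Case hot = False:
  Clause (hot) is falsified — contradiction.
Both cases fail, so the formula is unsatisfiable.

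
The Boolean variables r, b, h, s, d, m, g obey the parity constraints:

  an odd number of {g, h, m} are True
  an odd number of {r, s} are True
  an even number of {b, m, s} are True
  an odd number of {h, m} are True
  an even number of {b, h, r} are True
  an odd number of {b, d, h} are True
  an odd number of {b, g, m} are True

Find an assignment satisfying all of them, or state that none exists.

r=F; b=F; h=F; s=T; d=T; m=T; g=F

{g, h, m}: 1 true → odd ✓
{r, s}: 1 true → odd ✓
{b, m, s}: 2 true → even ✓
{h, m}: 1 true → odd ✓
{b, h, r}: 0 true → even ✓
{b, d, h}: 1 true → odd ✓
{b, g, m}: 1 true → odd ✓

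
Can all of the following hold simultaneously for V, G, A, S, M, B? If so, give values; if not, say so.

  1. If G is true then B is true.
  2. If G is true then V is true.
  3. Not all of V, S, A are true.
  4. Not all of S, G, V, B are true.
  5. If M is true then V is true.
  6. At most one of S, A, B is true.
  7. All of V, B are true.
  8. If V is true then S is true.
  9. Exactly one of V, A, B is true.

Unsatisfiable — no assignment works.

Case V = True:
  (7) forces B = True.
  Constraint (9) is violated (V=T, B=T) — contradiction.
Case V = False:
  Constraint (7) is violated (V=F) — contradiction.
Both cases fail — unsatisfiable.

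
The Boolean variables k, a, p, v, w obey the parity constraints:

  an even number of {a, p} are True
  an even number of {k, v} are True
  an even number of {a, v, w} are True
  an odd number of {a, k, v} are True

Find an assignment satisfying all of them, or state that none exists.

k=F, a=T, p=T, v=F, w=T

{a, p}: 2 true → even ✓
{k, v}: 0 true → even ✓
{a, v, w}: 2 true → even ✓
{a, k, v}: 1 true → odd ✓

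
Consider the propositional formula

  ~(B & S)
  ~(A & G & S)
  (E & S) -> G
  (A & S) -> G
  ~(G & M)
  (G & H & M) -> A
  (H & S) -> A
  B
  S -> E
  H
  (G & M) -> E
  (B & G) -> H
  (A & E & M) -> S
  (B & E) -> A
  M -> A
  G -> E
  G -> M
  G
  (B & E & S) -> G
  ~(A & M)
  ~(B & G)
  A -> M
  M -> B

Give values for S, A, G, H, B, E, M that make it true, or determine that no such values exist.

Case G = True:
  (~B | ~G) forces B = False.
  Clause (B) is falsified — contradiction.
Case G = False:
  Clause (G) is falsified — contradiction.
Both cases fail, so the formula is unsatisfiable.

Unsatisfiable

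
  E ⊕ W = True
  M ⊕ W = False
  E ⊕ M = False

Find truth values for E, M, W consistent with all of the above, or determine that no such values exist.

Unsatisfiable — no assignment works.

Adding constraints 1, 2, 3 mod 2: every variable appears an even number of times on the left, so the left side is 0.
But the right sides sum to 1 (mod 2). 0 ≠ 1 — the system is inconsistent.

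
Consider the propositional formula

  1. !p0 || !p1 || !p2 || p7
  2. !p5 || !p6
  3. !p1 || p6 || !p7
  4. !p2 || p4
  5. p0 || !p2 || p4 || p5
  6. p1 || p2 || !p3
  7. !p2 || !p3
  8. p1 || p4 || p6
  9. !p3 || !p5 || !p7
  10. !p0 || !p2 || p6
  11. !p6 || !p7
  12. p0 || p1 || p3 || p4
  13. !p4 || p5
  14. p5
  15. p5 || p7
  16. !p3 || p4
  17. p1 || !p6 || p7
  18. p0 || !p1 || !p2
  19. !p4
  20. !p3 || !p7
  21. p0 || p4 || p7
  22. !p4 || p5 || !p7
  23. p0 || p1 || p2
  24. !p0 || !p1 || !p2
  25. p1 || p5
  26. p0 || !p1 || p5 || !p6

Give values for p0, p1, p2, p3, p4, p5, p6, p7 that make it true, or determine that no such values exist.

Unit clause (p5) forces p5 = True.
Unit clause (!p4) forces p4 = False.
In (!p5 || !p6) only !p6 is left, so p6 = False.
In (!p2 || p4) only !p2 is left, so p2 = False.
In (p1 || p4 || p6) only p1 is left, so p1 = True.
In (!p3 || p4) only !p3 is left, so p3 = False.
In (!p1 || p6 || !p7) only !p7 is left, so p7 = False.
In (p0 || p4 || p7) only p0 is left, so p0 = True.
All clauses satisfied.

p0: True, p1: True, p2: False, p3: False, p4: False, p5: True, p6: False, p7: False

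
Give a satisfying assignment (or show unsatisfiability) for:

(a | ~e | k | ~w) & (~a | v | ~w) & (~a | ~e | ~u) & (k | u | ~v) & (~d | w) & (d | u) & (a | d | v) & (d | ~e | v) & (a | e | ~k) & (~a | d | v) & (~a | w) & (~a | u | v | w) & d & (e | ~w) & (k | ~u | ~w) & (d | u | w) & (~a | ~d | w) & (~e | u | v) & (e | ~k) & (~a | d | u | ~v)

Unit clause (d) forces d = True.
In (~d | w) only w is left, so w = True.
In (e | ~w) only e is left, so e = True.
Set k = True.
Set v = True.
Set u = True.
  then (~a | ~e | ~u) forces a = False.
All clauses satisfied.

k=T, v=T, d=T, u=T, e=T, w=T, a=F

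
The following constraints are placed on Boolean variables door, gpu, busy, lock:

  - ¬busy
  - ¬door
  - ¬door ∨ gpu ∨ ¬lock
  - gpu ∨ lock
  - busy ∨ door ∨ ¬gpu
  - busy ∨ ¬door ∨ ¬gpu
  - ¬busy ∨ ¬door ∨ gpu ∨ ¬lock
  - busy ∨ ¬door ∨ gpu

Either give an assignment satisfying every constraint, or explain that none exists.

door=F, gpu=F, busy=F, lock=T

Unit clause (¬busy) forces busy = False.
Unit clause (¬door) forces door = False.
In (busy ∨ door ∨ ¬gpu) only ¬gpu is left, so gpu = False.
In (gpu ∨ lock) only lock is left, so lock = True.
Check each clause:
  (¬busy): ¬busy holds.
  (¬door): ¬door holds.
  (¬door ∨ gpu ∨ ¬lock): ¬door holds.
  (gpu ∨ lock): lock holds.
  (busy ∨ door ∨ ¬gpu): ¬gpu holds.
  (busy ∨ ¬door ∨ ¬gpu): ¬door holds.
  (¬busy ∨ ¬door ∨ gpu ∨ ¬lock): ¬busy holds.
  (busy ∨ ¬door ∨ gpu): ¬door holds.
All clauses satisfied.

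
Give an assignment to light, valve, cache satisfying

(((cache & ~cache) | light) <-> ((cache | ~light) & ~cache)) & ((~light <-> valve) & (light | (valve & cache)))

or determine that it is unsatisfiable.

light: False; valve: True; cache: True

  ((cache & ~cache) | light) <-> ((cache | ~light) & ~cache) = True
    (cache & ~cache) | light = False
      cache & ~cache = False
        ~cache = False
    (cache | ~light) & ~cache = False
      cache | ~light = True
        ~light = True
      ~cache = False
  (~light <-> valve) & (light | (valve & cache)) = True
    ~light <-> valve = True
      ~light = True
    light | (valve & cache) = True
      valve & cache = True
Both conjuncts True, so the formula holds.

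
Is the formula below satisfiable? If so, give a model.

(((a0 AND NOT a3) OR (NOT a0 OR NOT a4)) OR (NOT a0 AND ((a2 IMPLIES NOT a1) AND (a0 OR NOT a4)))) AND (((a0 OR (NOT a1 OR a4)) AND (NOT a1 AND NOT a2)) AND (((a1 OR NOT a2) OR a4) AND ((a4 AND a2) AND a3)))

UNSATISFIABLE

Case a2 = True: the conjunct NOT a2 is False.
Case a2 = False: the conjunct a2 is False.
Both cases fail — unsatisfiable.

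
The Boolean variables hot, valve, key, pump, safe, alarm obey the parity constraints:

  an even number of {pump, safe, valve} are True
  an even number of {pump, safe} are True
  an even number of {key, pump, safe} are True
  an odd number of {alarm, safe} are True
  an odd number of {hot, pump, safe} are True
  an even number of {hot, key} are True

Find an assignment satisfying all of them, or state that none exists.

Unsatisfiable — no assignment works.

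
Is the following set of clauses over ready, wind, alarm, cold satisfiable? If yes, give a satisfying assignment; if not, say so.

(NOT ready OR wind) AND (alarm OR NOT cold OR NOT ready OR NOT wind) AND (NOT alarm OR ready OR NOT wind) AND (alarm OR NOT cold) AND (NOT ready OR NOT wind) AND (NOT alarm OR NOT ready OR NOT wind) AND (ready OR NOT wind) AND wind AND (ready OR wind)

Unsatisfiable — no assignment works.

Case wind = True:
  (NOT ready OR NOT wind) forces ready = False.
  Clause (ready OR NOT wind) is falsified — contradiction.
Case wind = False:
  Clause (wind) is falsified — contradiction.
Both cases fail, so the formula is unsatisfiable.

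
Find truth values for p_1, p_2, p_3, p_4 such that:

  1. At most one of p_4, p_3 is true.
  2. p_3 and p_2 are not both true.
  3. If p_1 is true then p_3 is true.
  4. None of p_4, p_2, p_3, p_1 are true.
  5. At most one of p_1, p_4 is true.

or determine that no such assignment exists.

p_1 = False, p_2 = False, p_3 = False, p_4 = False

  (1) {p_4, p_3}: 0 true — at most one ✓
  (2) p_3=F, p_2=F — not both ✓
  (3) p_1=F ⇒ p_3: vacuous ✓
  (4) {p_4, p_2, p_3, p_1}: 0 true — none ✓
  (5) {p_1, p_4}: 0 true — at most one ✓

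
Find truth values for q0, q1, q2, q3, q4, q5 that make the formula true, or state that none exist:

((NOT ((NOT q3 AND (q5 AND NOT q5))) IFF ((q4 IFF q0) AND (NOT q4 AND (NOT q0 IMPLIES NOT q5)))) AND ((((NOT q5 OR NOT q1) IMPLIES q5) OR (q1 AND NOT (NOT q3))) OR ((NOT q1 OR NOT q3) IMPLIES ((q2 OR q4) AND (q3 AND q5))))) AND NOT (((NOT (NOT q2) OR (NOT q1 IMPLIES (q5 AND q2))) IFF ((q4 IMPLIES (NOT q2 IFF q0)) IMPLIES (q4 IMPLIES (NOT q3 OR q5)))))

Unsatisfiable — no assignment works.

Case q5 = True: the formula simplifies to ((q4 IFF q0) AND (NOT q4 AND q0)) AND NOT ((NOT (NOT q2) OR (NOT q1 IMPLIES q2))).
  q2 = True: the conjunct NOT ((NOT (NOT q2) OR (NOT q1 IMPLIES q2))) becomes NOT ((True OR True)) = False.
  q2 = False: simplifies to ((q4 IFF q0) AND (NOT q4 AND q0)) AND NOT q1.
    q0 = True: simplifies to (q4 AND NOT q4) AND NOT q1.
      q4 = True: the conjunct NOT q4 is False.
      q4 = False: the conjunct q4 is False.
    q0 = False: the conjunct q0 is False.
Case q5 = False: the formula simplifies to (((q4 IFF q0) AND NOT q4) AND ((q1 AND NOT (NOT q3)) OR NOT ((NOT q1 OR NOT q3)))) AND NOT (((NOT (NOT q2) OR q1) IFF ((q4 IMPLIES (NOT q2 IFF q0)) IMPLIES (q4 IMPLIES NOT q3)))).
  q4 = True: the conjunct NOT q4 is False.
  q4 = False: simplifies to (NOT q0 AND ((q1 AND NOT (NOT q3)) OR NOT ((NOT q1 OR NOT q3)))) AND NOT ((NOT (NOT q2) OR q1)).
    q1 = True: the conjunct NOT ((NOT (NOT q2) OR q1)) becomes NOT ((NOT (NOT q2) OR True)) = False.
    q1 = False: the conjunct (q1 AND NOT (NOT q3)) OR NOT ((NOT q1 OR NOT q3)) becomes (False AND NOT (NOT q3)) OR NOT True = False.
Both cases fail — unsatisfiable.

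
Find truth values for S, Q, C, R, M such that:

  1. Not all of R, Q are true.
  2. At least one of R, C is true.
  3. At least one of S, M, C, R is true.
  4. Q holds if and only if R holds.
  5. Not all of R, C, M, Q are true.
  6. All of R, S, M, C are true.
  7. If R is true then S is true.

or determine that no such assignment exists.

The formula is unsatisfiable.

Case R = True:
  (1) with R=T forces Q = False.
  Constraint (4) is violated (Q=F, R=T) — contradiction.
Case R = False:
  Constraint (6) is violated (R=F) — contradiction.
Both cases fail — unsatisfiable.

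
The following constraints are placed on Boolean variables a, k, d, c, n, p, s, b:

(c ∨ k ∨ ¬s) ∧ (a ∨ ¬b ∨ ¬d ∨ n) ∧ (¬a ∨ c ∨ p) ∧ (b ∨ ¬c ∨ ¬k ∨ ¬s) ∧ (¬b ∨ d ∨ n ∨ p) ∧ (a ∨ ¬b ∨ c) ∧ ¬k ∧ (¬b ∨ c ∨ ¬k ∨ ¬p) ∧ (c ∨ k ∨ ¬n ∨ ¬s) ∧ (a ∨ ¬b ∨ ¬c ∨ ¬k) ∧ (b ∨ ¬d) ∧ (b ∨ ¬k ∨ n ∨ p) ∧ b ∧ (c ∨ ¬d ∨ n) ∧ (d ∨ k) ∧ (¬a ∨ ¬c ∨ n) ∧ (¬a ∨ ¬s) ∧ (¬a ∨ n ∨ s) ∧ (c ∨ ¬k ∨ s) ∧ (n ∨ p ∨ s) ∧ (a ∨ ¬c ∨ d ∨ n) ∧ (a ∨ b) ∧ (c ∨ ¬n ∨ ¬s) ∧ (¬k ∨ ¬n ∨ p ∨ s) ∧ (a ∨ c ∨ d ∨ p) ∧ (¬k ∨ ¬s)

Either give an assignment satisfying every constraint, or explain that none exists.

Unit clause (¬k) forces k = False.
Unit clause (b) forces b = True.
In (d ∨ k) only d is left, so d = True.
Set a = True.
  then (¬a ∨ ¬s) forces s = False.
  then (¬a ∨ n ∨ s) forces n = True.
Set c = False.
  then (¬a ∨ c ∨ p) forces p = True.
All clauses satisfied.

a=T, k=F, d=T, c=F, n=T, p=T, s=F, b=T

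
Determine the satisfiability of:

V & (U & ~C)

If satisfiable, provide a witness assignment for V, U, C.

V = True, U = True, C = False

  U & ~C = True
    ~C = True
Both conjuncts True, so the formula holds.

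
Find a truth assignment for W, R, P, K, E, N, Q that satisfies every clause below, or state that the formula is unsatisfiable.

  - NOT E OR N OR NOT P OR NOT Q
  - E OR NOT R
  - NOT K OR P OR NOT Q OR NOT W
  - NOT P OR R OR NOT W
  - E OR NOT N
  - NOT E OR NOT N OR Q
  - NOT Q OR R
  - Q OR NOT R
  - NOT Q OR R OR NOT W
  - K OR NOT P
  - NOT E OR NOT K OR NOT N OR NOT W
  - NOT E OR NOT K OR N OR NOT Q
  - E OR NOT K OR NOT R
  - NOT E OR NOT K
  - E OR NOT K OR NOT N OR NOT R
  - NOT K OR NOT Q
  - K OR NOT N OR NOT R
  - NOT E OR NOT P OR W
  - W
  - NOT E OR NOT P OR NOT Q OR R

W: True; R: False; P: False; K: True; E: False; N: False; Q: False

Unit clause (W) forces W = True.
Set R = False.
  then (NOT P OR R OR NOT W) forces P = False.
  then (NOT Q OR R) forces Q = False.
Set K = True.
  then (NOT E OR NOT K) forces E = False.
  then (E OR NOT N) forces N = False.
All clauses satisfied.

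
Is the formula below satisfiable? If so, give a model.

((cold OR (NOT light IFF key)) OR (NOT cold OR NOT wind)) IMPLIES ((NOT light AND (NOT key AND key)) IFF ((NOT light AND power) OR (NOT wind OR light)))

cold: False; key: False; wind: True; light: False; power: False

  ((cold OR (NOT light IFF key)) OR (NOT cold OR NOT wind)) IMPLIES ((NOT light AND (NOT key AND key)) IFF ((NOT light AND power) OR (NOT wind OR light))) = True
    (cold OR (NOT light IFF key)) OR (NOT cold OR NOT wind) = True
      cold OR (NOT light IFF key) = False
        NOT light IFF key = False
          NOT light = True
      NOT cold OR NOT wind = True
        NOT cold = True
        NOT wind = False
    (NOT light AND (NOT key AND key)) IFF ((NOT light AND power) OR (NOT wind OR light)) = True
      NOT light AND (NOT key AND key) = False
        NOT light = True
        NOT key AND key = False
          NOT key = True
      (NOT light AND power) OR (NOT wind OR light) = False
        NOT light AND power = False
          NOT light = True
        NOT wind OR light = False
          NOT wind = False
The formula evaluates to True.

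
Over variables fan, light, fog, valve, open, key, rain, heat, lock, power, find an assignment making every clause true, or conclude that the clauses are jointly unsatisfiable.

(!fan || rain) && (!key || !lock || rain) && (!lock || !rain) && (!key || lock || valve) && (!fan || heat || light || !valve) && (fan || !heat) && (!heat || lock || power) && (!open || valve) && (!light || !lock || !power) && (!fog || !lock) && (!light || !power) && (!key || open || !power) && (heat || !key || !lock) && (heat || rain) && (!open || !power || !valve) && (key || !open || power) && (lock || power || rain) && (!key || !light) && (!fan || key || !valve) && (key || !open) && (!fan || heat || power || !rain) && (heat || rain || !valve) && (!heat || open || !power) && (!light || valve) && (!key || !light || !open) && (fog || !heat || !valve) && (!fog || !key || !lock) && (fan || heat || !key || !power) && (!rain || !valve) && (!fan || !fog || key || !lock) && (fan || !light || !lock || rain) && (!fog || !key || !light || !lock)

fan=T, light=F, fog=F, valve=F, open=F, key=F, rain=T, heat=F, lock=F, power=T

Set fan = True.
  then (!fan || rain) forces rain = True.
  then (!lock || !rain) forces lock = False.
  then (!rain || !valve) forces valve = False.
  then (!key || lock || valve) forces key = False.
  then (!open || valve) forces open = False.
  then (!light || valve) forces light = False.
Set fog = False.
Try heat = True:
  (!heat || lock || power) forces power = True.
  clause (!heat || open || !power) is falsified — backtrack.
So heat = False.
  then (!fan || heat || power || !rain) forces power = True.
All clauses satisfied.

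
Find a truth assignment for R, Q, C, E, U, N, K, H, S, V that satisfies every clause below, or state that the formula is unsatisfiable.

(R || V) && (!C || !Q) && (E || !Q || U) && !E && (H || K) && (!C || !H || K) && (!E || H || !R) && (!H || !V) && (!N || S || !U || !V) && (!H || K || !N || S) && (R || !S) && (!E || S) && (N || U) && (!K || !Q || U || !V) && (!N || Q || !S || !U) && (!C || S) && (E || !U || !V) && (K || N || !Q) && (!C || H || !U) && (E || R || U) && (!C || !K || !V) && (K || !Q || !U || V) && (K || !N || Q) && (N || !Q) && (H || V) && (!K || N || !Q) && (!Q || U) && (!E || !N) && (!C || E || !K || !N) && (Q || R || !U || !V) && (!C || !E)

R=T; Q=F; C=F; E=F; U=T; N=F; K=F; H=T; S=T; V=F

Unit clause (!E) forces E = False.
Set R = True.
Set Q = False.
Set C = False.
Set U = True.
  then (E || !U || !V) forces V = False.
  then (H || V) forces H = True.
Set N = False.
Set K = False.
Set S = True.
All clauses satisfied.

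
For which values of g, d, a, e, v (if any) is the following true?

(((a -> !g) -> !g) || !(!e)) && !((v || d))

g = False, d = False, a = False, e = True, v = False

  ((a -> !g) -> !g) || !(!e) = True
    (a -> !g) -> !g = True
      a -> !g = True
        !g = True
      !g = True
    !(!e) = True
      !e = False
  !((v || d)) = True
    v || d = False
Both conjuncts True, so the formula holds.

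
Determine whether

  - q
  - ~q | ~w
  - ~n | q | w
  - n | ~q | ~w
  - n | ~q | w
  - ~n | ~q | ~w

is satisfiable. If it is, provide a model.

n: True, w: False, q: True

Unit clause (q) forces q = True.
In (~q | ~w) only ~w is left, so w = False.
In (n | ~q | w) only n is left, so n = True.
All clauses satisfied.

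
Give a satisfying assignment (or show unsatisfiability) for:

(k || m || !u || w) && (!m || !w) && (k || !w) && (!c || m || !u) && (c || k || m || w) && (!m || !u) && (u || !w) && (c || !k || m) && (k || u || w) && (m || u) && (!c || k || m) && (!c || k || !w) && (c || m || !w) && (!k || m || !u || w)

Try w = True:
  (!m || !w) forces m = False.
  (k || !w) forces k = True.
  (u || !w) forces u = True.
  (!c || m || !u) forces c = False.
  clause (c || !k || m) is falsified — backtrack.
So w = False.
Set c = True.
Set u = False.
  then (k || u || w) forces k = True.
  then (m || u) forces m = True.
All clauses satisfied.

w = False, c = True, u = False, m = True, k = True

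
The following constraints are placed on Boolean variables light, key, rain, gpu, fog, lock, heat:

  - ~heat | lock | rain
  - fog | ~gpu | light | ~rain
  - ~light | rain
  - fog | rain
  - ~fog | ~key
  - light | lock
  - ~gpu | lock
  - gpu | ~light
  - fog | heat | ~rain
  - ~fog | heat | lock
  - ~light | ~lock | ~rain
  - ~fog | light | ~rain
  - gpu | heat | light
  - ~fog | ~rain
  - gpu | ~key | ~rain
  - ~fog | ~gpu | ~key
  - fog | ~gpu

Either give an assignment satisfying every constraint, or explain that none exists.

Set light = False.
  then (light | lock) forces lock = True.
Try key = True:
  (~fog | ~key) forces fog = False.
  (fog | rain) forces rain = True.
  (fog | ~gpu | light | ~rain) forces gpu = False.
  clause (gpu | ~key | ~rain) is falsified — backtrack.
So key = False.
Set rain = True.
  then (~fog | light | ~rain) forces fog = False.
  then (fog | ~gpu) forces gpu = False.
  then (fog | heat | ~rain) forces heat = True.
All clauses satisfied.

light=F; key=F; rain=T; gpu=F; fog=F; lock=T; heat=T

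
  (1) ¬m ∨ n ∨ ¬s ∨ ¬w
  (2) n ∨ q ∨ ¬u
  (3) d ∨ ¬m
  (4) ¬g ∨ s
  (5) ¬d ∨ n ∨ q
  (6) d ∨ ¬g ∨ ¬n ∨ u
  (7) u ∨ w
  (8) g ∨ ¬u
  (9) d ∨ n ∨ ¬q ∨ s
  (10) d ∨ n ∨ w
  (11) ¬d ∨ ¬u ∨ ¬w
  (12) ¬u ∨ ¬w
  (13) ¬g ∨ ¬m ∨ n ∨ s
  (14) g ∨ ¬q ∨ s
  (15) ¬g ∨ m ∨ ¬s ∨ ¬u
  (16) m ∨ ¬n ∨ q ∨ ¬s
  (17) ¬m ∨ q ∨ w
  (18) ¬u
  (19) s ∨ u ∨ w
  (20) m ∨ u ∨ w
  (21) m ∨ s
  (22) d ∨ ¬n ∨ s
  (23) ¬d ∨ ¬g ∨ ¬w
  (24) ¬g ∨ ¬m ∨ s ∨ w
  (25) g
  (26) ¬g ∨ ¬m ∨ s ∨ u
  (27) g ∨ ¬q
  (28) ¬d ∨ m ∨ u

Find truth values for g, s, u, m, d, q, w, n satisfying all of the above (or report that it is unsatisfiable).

g = True, s = True, u = False, m = False, d = False, q = True, w = True, n = False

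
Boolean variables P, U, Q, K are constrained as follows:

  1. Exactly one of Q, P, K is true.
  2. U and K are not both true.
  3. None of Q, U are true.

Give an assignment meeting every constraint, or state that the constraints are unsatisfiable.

P = True; U = False; Q = False; K = False

  (1) {Q, P, K}: 1 true — exactly one ✓
  (2) U=F, K=F — not both ✓
  (3) {Q, U}: 0 true — none ✓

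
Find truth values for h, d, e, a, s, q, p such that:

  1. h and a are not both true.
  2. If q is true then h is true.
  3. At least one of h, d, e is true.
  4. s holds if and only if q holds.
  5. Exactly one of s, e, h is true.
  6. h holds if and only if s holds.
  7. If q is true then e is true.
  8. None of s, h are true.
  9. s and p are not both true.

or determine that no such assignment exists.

h=F, d=F, e=T, a=F, s=F, q=F, p=T

  (1) h=F, a=F — not both ✓
  (2) q=F ⇒ h: vacuous ✓
  (3) {h, d, e}: 1 true — at least one ✓
  (4) s=F, q=F — same ✓
  (5) {s, e, h}: 1 true — exactly one ✓
  (6) h=F, s=F — same ✓
  (7) q=F ⇒ e: vacuous ✓
  (8) {s, h}: 0 true — none ✓
  (9) s=F, p=T — not both ✓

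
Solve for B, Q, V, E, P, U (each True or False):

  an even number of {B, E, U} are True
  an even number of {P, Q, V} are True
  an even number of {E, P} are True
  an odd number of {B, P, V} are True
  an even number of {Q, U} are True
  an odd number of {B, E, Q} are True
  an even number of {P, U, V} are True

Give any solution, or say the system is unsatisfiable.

Adding constraints 1, 5, 6 mod 2: every variable appears an even number of times on the left, so the left side is 0.
But the right sides sum to 1 (mod 2). 0 ≠ 1 — the system is inconsistent.

No satisfying assignment exists.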